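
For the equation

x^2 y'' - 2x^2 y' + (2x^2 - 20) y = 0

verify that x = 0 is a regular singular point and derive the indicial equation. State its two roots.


Divide by x^2 to reach normal form y'' + P_1(x) y' + P_2(x) y = 0 with P_1(x) = -2 and P_2(x) = 2 - 20/x^2.
x = 0 is a singular point because the y-coefficient 2 - 20/x^2 has a pole at x = 0.
It is a regular singular point because x P_1(x) = p(x) = -2x and x^2 P_2(x) = q(x) = 2x^2 - 20 are polynomials, hence analytic at x = 0.
p(0) = 0,  q(0) = -20.
Indicial equation: r(r-1) + p(0) r + q(0) = 0, i.e. r^2 + (p(0) - 1) r + q(0) = 0, i.e. r^2 - 1 r - 20 = 0.
Discriminant: (-1)^2 - 4(-20) = 81, so r = (1 ± 9)/2.
Solving: r_1 = 5, r_2 = -4.

indicial: r^2 - 1 r - 20 = 0; roots r_1 = 5, r_2 = -4


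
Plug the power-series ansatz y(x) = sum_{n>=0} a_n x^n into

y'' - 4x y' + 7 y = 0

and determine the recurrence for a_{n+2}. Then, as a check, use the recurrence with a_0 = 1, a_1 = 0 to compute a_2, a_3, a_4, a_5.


Substitute y = sum_n a_n x^n.
y''(x) has coefficient (n+2)(n+1) a_{n+2} at x^n;
-4 x y'(x) has coefficient -4 n a_n at x^n (shift);
7 y(x) has coefficient 7 a_n at x^n.
Matching x^n: (n+2)(n+1) a_{n+2} + (-4n + 7) a_n = 0.
Thus a_{n+2} = (4n - 7) / ((n+1)(n+2)) * a_n.

Check with a_0 = 1, a_1 = 0 (apply the recurrence for n = 0, 1, 2, 3): a_0 = 1, a_1 = 0, a_2 = -7/2, a_3 = 0, a_4 = -7/24, a_5 = 0.

a_(n+2) = (4n - 7) / ((n+1)(n+2)) * a_n; check: a_0 = 1, a_1 = 0, a_2 = -7/2, a_3 = 0, a_4 = -7/24, a_5 = 0


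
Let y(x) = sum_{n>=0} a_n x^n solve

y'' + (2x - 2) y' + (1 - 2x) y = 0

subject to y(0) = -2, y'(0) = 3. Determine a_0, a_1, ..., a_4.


Ansatz: y(x) = sum_{n>=0} a_n x^n, so y'(x) = sum_{n>=1} n a_n x^(n-1) and y''(x) = sum_{n>=2} n(n-1) a_n x^(n-2).
Substitute into P(x) y'' + Q(x) y' + R(x) y = 0 with P(x) = 1, Q(x) = 2x - 2, R(x) = 1 - 2x, and match powers of x.
Initial conditions: a_0 = -2, a_1 = 3.
Setting the coefficient of each power of x to zero and solving order by order (substituting the coefficients already found):
  x^0: 2 a_2 - 2 a_1 + a_0 = 0  ->  2 a_2 = 2 a_1 - a_0 = 8  ->  a_2 = 4
  x^1: 6 a_3 - 4 a_2 + 3 a_1 - 2 a_0 = 0  ->  6 a_3 = 4 a_2 - 3 a_1 + 2 a_0 = 3  ->  a_3 = 1/2
  x^2: 12 a_4 - 6 a_3 + 5 a_2 - 2 a_1 = 0  ->  12 a_4 = 6 a_3 - 5 a_2 + 2 a_1 = -11  ->  a_4 = -11/12
Truncated series: y(x) = -2 + 3 x + 4 x^2 + (1/2) x^3 - (11/12) x^4 + O(x^5).

a_0 = -2; a_1 = 3; a_2 = 4; a_3 = 1/2; a_4 = -11/12


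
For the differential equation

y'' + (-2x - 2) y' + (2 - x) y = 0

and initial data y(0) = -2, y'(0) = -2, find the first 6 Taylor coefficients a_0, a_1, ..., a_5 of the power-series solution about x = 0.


Ansatz: y(x) = sum_{n>=0} a_n x^n, so y'(x) = sum_{n>=1} n a_n x^(n-1) and y''(x) = sum_{n>=2} n(n-1) a_n x^(n-2).
Substitute into P(x) y'' + Q(x) y' + R(x) y = 0 with P(x) = 1, Q(x) = -2x - 2, R(x) = 2 - x, and match powers of x.
Initial conditions: a_0 = -2, a_1 = -2.
Setting the coefficient of each power of x to zero and solving order by order (substituting the coefficients already found):
  x^0: 2 a_2 - 2 a_1 + 2 a_0 = 0  ->  2 a_2 = 2 a_1 - 2 a_0 = 0  ->  a_2 = 0
  x^1: 6 a_3 - 4 a_2 - a_0 = 0  ->  6 a_3 = 4 a_2 + a_0 = -2  ->  a_3 = -1/3
  x^2: 12 a_4 - 6 a_3 - 2 a_2 - a_1 = 0  ->  12 a_4 = 6 a_3 + 2 a_2 + a_1 = -4  ->  a_4 = -1/3
  x^3: 20 a_5 - 8 a_4 - 4 a_3 - a_2 = 0  ->  20 a_5 = 8 a_4 + 4 a_3 + a_2 = -4  ->  a_5 = -1/5
Truncated series: y(x) = -2 - 2 x - (1/3) x^3 - (1/3) x^4 - (1/5) x^5 + O(x^6).

a_0 = -2; a_1 = -2; a_2 = 0; a_3 = -1/3; a_4 = -1/3; a_5 = -1/5


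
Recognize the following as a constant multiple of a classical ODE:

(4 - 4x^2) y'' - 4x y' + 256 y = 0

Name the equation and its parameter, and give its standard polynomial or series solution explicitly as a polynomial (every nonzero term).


All three coefficients share the factor 4; dividing through by 4 gives  (1 - x^2) y'' - x y' + 64 y = 0.
This matches the Chebyshev equation (1 - x^2) y'' - x y' + n^2 y = 0 (note the -x y' term, not -2x y') with n^2 = 64, so n = 8; the polynomial solution is T_8(x).
With y = sum_k a_k x^k, matching x^k gives (k+2)(k+1) a_{k+2} = (k^2 - n^2) a_k = (k - 8)(k + 8) a_k. The right side vanishes at k = 8, so the series with the parity of 8 terminates at degree 8.
Standard normalization: leading coefficient of T_n is 2^(n-1), so a_8 = 2^7 = 128. Work downward with a_k = (k+1)(k+2) a_{k+2} / ((k - 8)(k + 8)):
  a_6 = (7)(8)(128) / ((6 - 8)(6 + 8)) = 7168/(-28) = -256
  a_4 = (5)(6)(-256) / ((4 - 8)(4 + 8)) = -7680/(-48) = 160
  a_2 = (3)(4)(160) / ((2 - 8)(2 + 8)) = 1920/(-60) = -32
  a_0 = (1)(2)(-32) / ((0 - 8)(0 + 8)) = -64/(-64) = 1
Hence T_8(x) = 128 x^8 - 256 x^6 + 160 x^4 - 32 x^2 + 1.

T_8(x); series = 128 x^8 - 256 x^6 + 160 x^4 - 32 x^2 + 1


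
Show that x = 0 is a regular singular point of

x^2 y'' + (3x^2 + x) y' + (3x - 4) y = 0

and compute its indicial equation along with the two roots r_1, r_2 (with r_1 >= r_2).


Divide by x^2 to reach normal form y'' + P_1(x) y' + P_2(x) y = 0 with P_1(x) = 3 + 1/x and P_2(x) = 3/x - 4/x^2.
x = 0 is a singular point because the y'-coefficient 3 + 1/x has a pole at x = 0 and the y-coefficient 3/x - 4/x^2 has a pole at x = 0.
It is a regular singular point because x P_1(x) = p(x) = 3x + 1 and x^2 P_2(x) = q(x) = 3x - 4 are polynomials, hence analytic at x = 0.
p(0) = 1,  q(0) = -4.
Indicial equation: r(r-1) + p(0) r + q(0) = 0, i.e. r^2 + (p(0) - 1) r + q(0) = 0, i.e. r^2 - 4 = 0.
Discriminant: (0)^2 - 4(-4) = 16, so r = (0 ± 4)/2.
Solving: r_1 = 2, r_2 = -2.

indicial: r^2 - 4 = 0; roots r_1 = 2, r_2 = -2


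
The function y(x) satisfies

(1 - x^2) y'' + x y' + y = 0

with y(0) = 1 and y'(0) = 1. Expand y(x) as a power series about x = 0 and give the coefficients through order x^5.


Ansatz: y(x) = sum_{n>=0} a_n x^n, so y'(x) = sum_{n>=1} n a_n x^(n-1) and y''(x) = sum_{n>=2} n(n-1) a_n x^(n-2).
Substitute into P(x) y'' + Q(x) y' + R(x) y = 0 with P(x) = 1 - x^2, Q(x) = x, R(x) = 1, and match powers of x.
Initial conditions: a_0 = 1, a_1 = 1.
Setting the coefficient of each power of x to zero and solving order by order (substituting the coefficients already found):
  x^0: 2 a_2 + a_0 = 0  ->  2 a_2 = -a_0 = -1  ->  a_2 = -1/2
  x^1: 6 a_3 + 2 a_1 = 0  ->  6 a_3 = -2 a_1 = -2  ->  a_3 = -1/3
  x^2: 12 a_4 + a_2 = 0  ->  12 a_4 = -a_2 = 1/2  ->  a_4 = 1/24
  x^3: 20 a_5 - 2 a_3 = 0  ->  20 a_5 = 2 a_3 = -2/3  ->  a_5 = -1/30
Truncated series: y(x) = 1 + x - (1/2) x^2 - (1/3) x^3 + (1/24) x^4 - (1/30) x^5 + O(x^6).

a_0 = 1; a_1 = 1; a_2 = -1/2; a_3 = -1/3; a_4 = 1/24; a_5 = -1/30


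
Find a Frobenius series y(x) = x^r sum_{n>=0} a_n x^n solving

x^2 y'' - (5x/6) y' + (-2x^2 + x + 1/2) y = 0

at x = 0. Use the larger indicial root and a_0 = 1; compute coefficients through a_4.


Write in Frobenius form y'' + (p(x)/x) y' + (q(x)/x^2) y = 0:
  p(x) = -5/6,  q(x) = -2x^2 + x + 1/2.
Indicial equation: r(r-1) + (-5/6) r + (1/2) = 0 -> roots r_1 = 3/2, r_2 = 1/3.
Take r = r_1 = 3/2. Let y(x) = x^r sum_{n>=0} a_n x^n with a_0 = 1.
Substitute y = x^r sum a_n x^n and match x^{r+n}. The recurrence is
  D(n) a_n + 1 a_{n-1} - 2 a_{n-2} = 0,  where D(n) = (r+n)(r+n-1) + (-5/6)(r+n) + (1/2).
  a_n = [-1 a_{n-1} + 2 a_{n-2}] / D(n).
Since the indicial polynomial factors as (r - r_1)(r - r_2), D(n) = (r_1 + n - r_1)(r_1 + n - r_2) = n(n + 7/6).
Evaluating step by step (a_0 = 1):
  n = 1: D(1) = 1(1 + 7/6) = 13/6; numerator = -1(1) = -1; a_1 = (-1)/(13/6) = -6/13
  n = 2: D(2) = 2(2 + 7/6) = 19/3; numerator = -1(-6/13) + 2(1) = 32/13; a_2 = (32/13)/(19/3) = 96/247
  n = 3: D(3) = 3(3 + 7/6) = 25/2; numerator = -1(96/247) + 2(-6/13) = -324/247; a_3 = (-324/247)/(25/2) = -648/6175
  n = 4: D(4) = 4(4 + 7/6) = 62/3; numerator = -1(-648/6175) + 2(96/247) = 5448/6175; a_4 = (5448/6175)/(62/3) = 8172/191425

r = 3/2; a_0 = 1; a_1 = -6/13; a_2 = 96/247; a_3 = -648/6175; a_4 = 8172/191425


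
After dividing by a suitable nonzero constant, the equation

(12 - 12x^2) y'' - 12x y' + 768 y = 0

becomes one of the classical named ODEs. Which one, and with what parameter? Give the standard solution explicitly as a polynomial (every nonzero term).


All three coefficients share the factor 12; dividing through by 12 gives  (1 - x^2) y'' - x y' + 64 y = 0.
This matches the Chebyshev equation (1 - x^2) y'' - x y' + n^2 y = 0 (note the -x y' term, not -2x y') with n^2 = 64, so n = 8; the polynomial solution is T_8(x).
With y = sum_k a_k x^k, matching x^k gives (k+2)(k+1) a_{k+2} = (k^2 - n^2) a_k = (k - 8)(k + 8) a_k. The right side vanishes at k = 8, so the series with the parity of 8 terminates at degree 8.
Standard normalization: leading coefficient of T_n is 2^(n-1), so a_8 = 2^7 = 128. Work downward with a_k = (k+1)(k+2) a_{k+2} / ((k - 8)(k + 8)):
  a_6 = (7)(8)(128) / ((6 - 8)(6 + 8)) = 7168/(-28) = -256
  a_4 = (5)(6)(-256) / ((4 - 8)(4 + 8)) = -7680/(-48) = 160
  a_2 = (3)(4)(160) / ((2 - 8)(2 + 8)) = 1920/(-60) = -32
  a_0 = (1)(2)(-32) / ((0 - 8)(0 + 8)) = -64/(-64) = 1
Hence T_8(x) = 128 x^8 - 256 x^6 + 160 x^4 - 32 x^2 + 1.

T_8(x); series = 128 x^8 - 256 x^6 + 160 x^4 - 32 x^2 + 1


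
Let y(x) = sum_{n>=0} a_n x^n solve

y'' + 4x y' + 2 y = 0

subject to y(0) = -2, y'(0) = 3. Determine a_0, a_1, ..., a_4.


Ansatz: y(x) = sum_{n>=0} a_n x^n, so y'(x) = sum_{n>=1} n a_n x^(n-1) and y''(x) = sum_{n>=2} n(n-1) a_n x^(n-2).
Substitute into P(x) y'' + Q(x) y' + R(x) y = 0 with P(x) = 1, Q(x) = 4x, R(x) = 2, and match powers of x.
Initial conditions: a_0 = -2, a_1 = 3.
Setting the coefficient of each power of x to zero and solving order by order (substituting the coefficients already found):
  x^0: 2 a_2 + 2 a_0 = 0  ->  2 a_2 = -2 a_0 = 4  ->  a_2 = 2
  x^1: 6 a_3 + 6 a_1 = 0  ->  6 a_3 = -6 a_1 = -18  ->  a_3 = -3
  x^2: 12 a_4 + 10 a_2 = 0  ->  12 a_4 = -10 a_2 = -20  ->  a_4 = -5/3
Truncated series: y(x) = -2 + 3 x + 2 x^2 - 3 x^3 - (5/3) x^4 + O(x^5).

a_0 = -2; a_1 = 3; a_2 = 2; a_3 = -3; a_4 = -5/3


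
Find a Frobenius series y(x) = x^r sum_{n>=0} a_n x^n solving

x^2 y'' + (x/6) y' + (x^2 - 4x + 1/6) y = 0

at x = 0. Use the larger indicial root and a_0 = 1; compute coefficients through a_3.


Write in Frobenius form y'' + (p(x)/x) y' + (q(x)/x^2) y = 0:
  p(x) = 1/6,  q(x) = x^2 - 4x + 1/6.
Indicial equation: r(r-1) + (1/6) r + (1/6) = 0 -> roots r_1 = 1/2, r_2 = 1/3.
Take r = r_1 = 1/2. Let y(x) = x^r sum_{n>=0} a_n x^n with a_0 = 1.
Substitute y = x^r sum a_n x^n and match x^{r+n}. The recurrence is
  D(n) a_n - 4 a_{n-1} + 1 a_{n-2} = 0,  where D(n) = (r+n)(r+n-1) + (1/6)(r+n) + (1/6).
  a_n = [4 a_{n-1} - 1 a_{n-2}] / D(n).
Since the indicial polynomial factors as (r - r_1)(r - r_2), D(n) = (r_1 + n - r_1)(r_1 + n - r_2) = n(n + 1/6).
Evaluating step by step (a_0 = 1):
  n = 1: D(1) = 1(1 + 1/6) = 7/6; numerator = 4(1) = 4; a_1 = (4)/(7/6) = 24/7
  n = 2: D(2) = 2(2 + 1/6) = 13/3; numerator = 4(24/7) - 1(1) = 89/7; a_2 = (89/7)/(13/3) = 267/91
  n = 3: D(3) = 3(3 + 1/6) = 19/2; numerator = 4(267/91) - 1(24/7) = 108/13; a_3 = (108/13)/(19/2) = 216/247

r = 1/2; a_0 = 1; a_1 = 24/7; a_2 = 267/91; a_3 = 216/247


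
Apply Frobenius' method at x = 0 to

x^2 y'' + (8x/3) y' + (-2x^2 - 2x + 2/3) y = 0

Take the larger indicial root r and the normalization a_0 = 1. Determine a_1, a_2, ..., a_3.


Write in Frobenius form y'' + (p(x)/x) y' + (q(x)/x^2) y = 0:
  p(x) = 8/3,  q(x) = -2x^2 - 2x + 2/3.
Indicial equation: r(r-1) + (8/3) r + (2/3) = 0 -> roots r_1 = -2/3, r_2 = -1.
Take r = r_1 = -2/3. Let y(x) = x^r sum_{n>=0} a_n x^n with a_0 = 1.
Substitute y = x^r sum a_n x^n and match x^{r+n}. The recurrence is
  D(n) a_n - 2 a_{n-1} - 2 a_{n-2} = 0,  where D(n) = (r+n)(r+n-1) + (8/3)(r+n) + (2/3).
  a_n = [2 a_{n-1} + 2 a_{n-2}] / D(n).
Since the indicial polynomial factors as (r - r_1)(r - r_2), D(n) = (r_1 + n - r_1)(r_1 + n - r_2) = n(n + 1/3).
Evaluating step by step (a_0 = 1):
  n = 1: D(1) = 1(1 + 1/3) = 4/3; numerator = 2(1) = 2; a_1 = (2)/(4/3) = 3/2
  n = 2: D(2) = 2(2 + 1/3) = 14/3; numerator = 2(3/2) + 2(1) = 5; a_2 = (5)/(14/3) = 15/14
  n = 3: D(3) = 3(3 + 1/3) = 10; numerator = 2(15/14) + 2(3/2) = 36/7; a_3 = (36/7)/(10) = 18/35

r = -2/3; a_0 = 1; a_1 = 3/2; a_2 = 15/14; a_3 = 18/35


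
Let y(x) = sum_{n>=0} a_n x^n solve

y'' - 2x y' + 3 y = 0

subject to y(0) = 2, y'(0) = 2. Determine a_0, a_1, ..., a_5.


Ansatz: y(x) = sum_{n>=0} a_n x^n, so y'(x) = sum_{n>=1} n a_n x^(n-1) and y''(x) = sum_{n>=2} n(n-1) a_n x^(n-2).
Substitute into P(x) y'' + Q(x) y' + R(x) y = 0 with P(x) = 1, Q(x) = -2x, R(x) = 3, and match powers of x.
Initial conditions: a_0 = 2, a_1 = 2.
Setting the coefficient of each power of x to zero and solving order by order (substituting the coefficients already found):
  x^0: 2 a_2 + 3 a_0 = 0  ->  2 a_2 = -3 a_0 = -6  ->  a_2 = -3
  x^1: 6 a_3 + a_1 = 0  ->  6 a_3 = -a_1 = -2  ->  a_3 = -1/3
  x^2: 12 a_4 - a_2 = 0  ->  12 a_4 = a_2 = -3  ->  a_4 = -1/4
  x^3: 20 a_5 - 3 a_3 = 0  ->  20 a_5 = 3 a_3 = -1  ->  a_5 = -1/20
Truncated series: y(x) = 2 + 2 x - 3 x^2 - (1/3) x^3 - (1/4) x^4 - (1/20) x^5 + O(x^6).

a_0 = 2; a_1 = 2; a_2 = -3; a_3 = -1/3; a_4 = -1/4; a_5 = -1/20


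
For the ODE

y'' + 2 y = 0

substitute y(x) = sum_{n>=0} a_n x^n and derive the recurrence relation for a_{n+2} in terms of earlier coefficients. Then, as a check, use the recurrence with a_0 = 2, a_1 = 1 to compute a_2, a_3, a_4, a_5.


Substitute y = sum_n a_n x^n into y'' + (const) y = 0.
y''(x) = sum_{n>=0} (n+2)(n+1) a_{n+2} x^n.
The ODE becomes sum_n [(n+2)(n+1) a_{n+2} + 2 a_n] x^n = 0.
Setting each coefficient to zero gives the recurrence:
  (n+2)(n+1) a_{n+2} + 2 a_n = 0,
  a_{n+2} = -2 / ((n+1)(n+2)) a_n.

Check with a_0 = 2, a_1 = 1 (apply the recurrence for n = 0, 1, 2, 3): a_0 = 2, a_1 = 1, a_2 = -2, a_3 = -1/3, a_4 = 1/3, a_5 = 1/30.

a_{n+2} = -2/((n+1)(n+2)) * a_n; check: a_0 = 2, a_1 = 1, a_2 = -2, a_3 = -1/3, a_4 = 1/3, a_5 = 1/30


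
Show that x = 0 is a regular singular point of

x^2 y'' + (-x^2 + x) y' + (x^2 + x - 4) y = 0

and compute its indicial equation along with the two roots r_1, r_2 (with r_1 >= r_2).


Divide by x^2 to reach normal form y'' + P_1(x) y' + P_2(x) y = 0 with P_1(x) = -1 + 1/x and P_2(x) = 1 + 1/x - 4/x^2.
x = 0 is a singular point because the y'-coefficient -1 + 1/x has a pole at x = 0 and the y-coefficient 1 + 1/x - 4/x^2 has a pole at x = 0.
It is a regular singular point because x P_1(x) = p(x) = 1 - x and x^2 P_2(x) = q(x) = x^2 + x - 4 are polynomials, hence analytic at x = 0.
p(0) = 1,  q(0) = -4.
Indicial equation: r(r-1) + p(0) r + q(0) = 0, i.e. r^2 + (p(0) - 1) r + q(0) = 0, i.e. r^2 - 4 = 0.
Discriminant: (0)^2 - 4(-4) = 16, so r = (0 ± 4)/2.
Solving: r_1 = 2, r_2 = -2.

indicial: r^2 - 4 = 0; roots r_1 = 2, r_2 = -2


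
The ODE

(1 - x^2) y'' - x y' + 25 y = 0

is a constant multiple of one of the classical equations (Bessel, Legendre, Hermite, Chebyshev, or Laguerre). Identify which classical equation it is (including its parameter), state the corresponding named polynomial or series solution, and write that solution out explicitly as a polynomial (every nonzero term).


The equation is already in a standard form:  (1 - x^2) y'' - x y' + 25 y = 0.
This matches the Chebyshev equation (1 - x^2) y'' - x y' + n^2 y = 0 (note the -x y' term, not -2x y') with n^2 = 25, so n = 5; the polynomial solution is T_5(x).
With y = sum_k a_k x^k, matching x^k gives (k+2)(k+1) a_{k+2} = (k^2 - n^2) a_k = (k - 5)(k + 5) a_k. The right side vanishes at k = 5, so the series with the parity of 5 terminates at degree 5.
Standard normalization: leading coefficient of T_n is 2^(n-1), so a_5 = 2^4 = 16. Work downward with a_k = (k+1)(k+2) a_{k+2} / ((k - 5)(k + 5)):
  a_3 = (4)(5)(16) / ((3 - 5)(3 + 5)) = 320/(-16) = -20
  a_1 = (2)(3)(-20) / ((1 - 5)(1 + 5)) = -120/(-24) = 5
Hence T_5(x) = 16 x^5 - 20 x^3 + 5 x.

T_5(x); series = 16 x^5 - 20 x^3 + 5 x


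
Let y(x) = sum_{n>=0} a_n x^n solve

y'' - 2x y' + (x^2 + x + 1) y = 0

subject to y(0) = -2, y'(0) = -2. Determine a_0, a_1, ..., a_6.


Ansatz: y(x) = sum_{n>=0} a_n x^n, so y'(x) = sum_{n>=1} n a_n x^(n-1) and y''(x) = sum_{n>=2} n(n-1) a_n x^(n-2).
Substitute into P(x) y'' + Q(x) y' + R(x) y = 0 with P(x) = 1, Q(x) = -2x, R(x) = x^2 + x + 1, and match powers of x.
Initial conditions: a_0 = -2, a_1 = -2.
Setting the coefficient of each power of x to zero and solving order by order (substituting the coefficients already found):
  x^0: 2 a_2 + a_0 = 0  ->  2 a_2 = -a_0 = 2  ->  a_2 = 1
  x^1: 6 a_3 - a_1 + a_0 = 0  ->  6 a_3 = a_1 - a_0 = 0  ->  a_3 = 0
  x^2: 12 a_4 - 3 a_2 + a_1 + a_0 = 0  ->  12 a_4 = 3 a_2 - a_1 - a_0 = 7  ->  a_4 = 7/12
  x^3: 20 a_5 - 5 a_3 + a_2 + a_1 = 0  ->  20 a_5 = 5 a_3 - a_2 - a_1 = 1  ->  a_5 = 1/20
  x^4: 30 a_6 - 7 a_4 + a_3 + a_2 = 0  ->  30 a_6 = 7 a_4 - a_3 - a_2 = 37/12  ->  a_6 = 37/360
Truncated series: y(x) = -2 - 2 x + x^2 + (7/12) x^4 + (1/20) x^5 + (37/360) x^6 + O(x^7).

a_0 = -2; a_1 = -2; a_2 = 1; a_3 = 0; a_4 = 7/12; a_5 = 1/20; a_6 = 37/360


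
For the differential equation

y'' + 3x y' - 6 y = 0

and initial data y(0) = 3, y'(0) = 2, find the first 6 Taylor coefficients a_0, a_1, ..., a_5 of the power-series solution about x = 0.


Ansatz: y(x) = sum_{n>=0} a_n x^n, so y'(x) = sum_{n>=1} n a_n x^(n-1) and y''(x) = sum_{n>=2} n(n-1) a_n x^(n-2).
Substitute into P(x) y'' + Q(x) y' + R(x) y = 0 with P(x) = 1, Q(x) = 3x, R(x) = -6, and match powers of x.
Initial conditions: a_0 = 3, a_1 = 2.
Setting the coefficient of each power of x to zero and solving order by order (substituting the coefficients already found):
  x^0: 2 a_2 - 6 a_0 = 0  ->  2 a_2 = 6 a_0 = 18  ->  a_2 = 9
  x^1: 6 a_3 - 3 a_1 = 0  ->  6 a_3 = 3 a_1 = 6  ->  a_3 = 1
  x^2: 12 a_4 = 0  ->  a_4 = 0
  x^3: 20 a_5 + 3 a_3 = 0  ->  20 a_5 = -3 a_3 = -3  ->  a_5 = -3/20
Truncated series: y(x) = 3 + 2 x + 9 x^2 + x^3 - (3/20) x^5 + O(x^6).

a_0 = 3; a_1 = 2; a_2 = 9; a_3 = 1; a_4 = 0; a_5 = -3/20


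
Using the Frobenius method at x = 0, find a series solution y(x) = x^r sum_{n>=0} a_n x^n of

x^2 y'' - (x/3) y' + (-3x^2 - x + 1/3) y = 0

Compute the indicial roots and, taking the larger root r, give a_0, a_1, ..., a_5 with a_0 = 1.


Write in Frobenius form y'' + (p(x)/x) y' + (q(x)/x^2) y = 0:
  p(x) = -1/3,  q(x) = -3x^2 - x + 1/3.
Indicial equation: r(r-1) + (-1/3) r + (1/3) = 0 -> roots r_1 = 1, r_2 = 1/3.
Take r = r_1 = 1. Let y(x) = x^r sum_{n>=0} a_n x^n with a_0 = 1.
Substitute y = x^r sum a_n x^n and match x^{r+n}. The recurrence is
  D(n) a_n - 1 a_{n-1} - 3 a_{n-2} = 0,  where D(n) = (r+n)(r+n-1) + (-1/3)(r+n) + (1/3).
  a_n = [1 a_{n-1} + 3 a_{n-2}] / D(n).
Since the indicial polynomial factors as (r - r_1)(r - r_2), D(n) = (r_1 + n - r_1)(r_1 + n - r_2) = n(n + 2/3).
Evaluating step by step (a_0 = 1):
  n = 1: D(1) = 1(1 + 2/3) = 5/3; numerator = 1(1) = 1; a_1 = (1)/(5/3) = 3/5
  n = 2: D(2) = 2(2 + 2/3) = 16/3; numerator = 1(3/5) + 3(1) = 18/5; a_2 = (18/5)/(16/3) = 27/40
  n = 3: D(3) = 3(3 + 2/3) = 11; numerator = 1(27/40) + 3(3/5) = 99/40; a_3 = (99/40)/(11) = 9/40
  n = 4: D(4) = 4(4 + 2/3) = 56/3; numerator = 1(9/40) + 3(27/40) = 9/4; a_4 = (9/4)/(56/3) = 27/224
  n = 5: D(5) = 5(5 + 2/3) = 85/3; numerator = 1(27/224) + 3(9/40) = 891/1120; a_5 = (891/1120)/(85/3) = 2673/95200

r = 1; a_0 = 1; a_1 = 3/5; a_2 = 27/40; a_3 = 9/40; a_4 = 27/224; a_5 = 2673/95200


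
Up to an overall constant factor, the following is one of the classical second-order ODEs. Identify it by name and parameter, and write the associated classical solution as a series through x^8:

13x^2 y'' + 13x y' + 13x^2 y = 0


All three coefficients share the factor 13; dividing through by 13 gives  x^2 y'' + x y' + x^2 y = 0.
This matches the Bessel equation x^2 y'' + x y' + (x^2 - nu^2) y = 0 with nu^2 = 0, so nu = 0; the solution bounded at x = 0 is J_0(x).
Frobenius at x = 0: indicial roots ±nu; for r = nu the recurrence k(k + 2nu) c_k = -c_{k-2} gives the standard series J_nu(x) = sum_{k>=0} (-1)^k / (k! (k+nu)!) (x/2)^(2k+nu). Evaluate the first 5 terms:
  k = 0: (-1)^0 / (0! * 0! * 2^0) x^0 = 1/(1*1*1) x^0 = (1) x^0
  k = 1: (-1)^1 / (1! * 1! * 2^2) x^2 = -1/(1*1*4) x^2 = (-1/4) x^2
  k = 2: (-1)^2 / (2! * 2! * 2^4) x^4 = 1/(2*2*16) x^4 = (1/64) x^4
  k = 3: (-1)^3 / (3! * 3! * 2^6) x^6 = -1/(6*6*64) x^6 = (-1/2304) x^6
  k = 4: (-1)^4 / (4! * 4! * 2^8) x^8 = 1/(24*24*256) x^8 = (1/147456) x^8
Hence J_0(x) = x^8/147456 - x^6/2304 + x^4/64 - x^2/4 + 1 + ....

J_0(x); series = x^8/147456 - x^6/2304 + x^4/64 - x^2/4 + 1


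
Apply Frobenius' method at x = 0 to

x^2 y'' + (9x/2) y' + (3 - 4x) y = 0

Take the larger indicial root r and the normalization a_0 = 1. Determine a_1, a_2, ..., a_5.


Write in Frobenius form y'' + (p(x)/x) y' + (q(x)/x^2) y = 0:
  p(x) = 9/2,  q(x) = 3 - 4x.
Indicial equation: r(r-1) + (9/2) r + (3) = 0 -> roots r_1 = -3/2, r_2 = -2.
Take r = r_1 = -3/2. Let y(x) = x^r sum_{n>=0} a_n x^n with a_0 = 1.
Substitute y = x^r sum a_n x^n and match x^{r+n}. The recurrence is
  D(n) a_n - 4 a_{n-1} = 0,  where D(n) = (r+n)(r+n-1) + (9/2)(r+n) + (3).
  a_n = 4 / D(n) * a_{n-1}.
Since the indicial polynomial factors as (r - r_1)(r - r_2), D(n) = (r_1 + n - r_1)(r_1 + n - r_2) = n(n + 1/2).
Evaluating step by step (a_0 = 1):
  n = 1: D(1) = 1(1 + 1/2) = 3/2; numerator = 4(1) = 4; a_1 = (4)/(3/2) = 8/3
  n = 2: D(2) = 2(2 + 1/2) = 5; numerator = 4(8/3) = 32/3; a_2 = (32/3)/(5) = 32/15
  n = 3: D(3) = 3(3 + 1/2) = 21/2; numerator = 4(32/15) = 128/15; a_3 = (128/15)/(21/2) = 256/315
  n = 4: D(4) = 4(4 + 1/2) = 18; numerator = 4(256/315) = 1024/315; a_4 = (1024/315)/(18) = 512/2835
  n = 5: D(5) = 5(5 + 1/2) = 55/2; numerator = 4(512/2835) = 2048/2835; a_5 = (2048/2835)/(55/2) = 4096/155925

r = -3/2; a_0 = 1; a_1 = 8/3; a_2 = 32/15; a_3 = 256/315; a_4 = 512/2835; a_5 = 4096/155925


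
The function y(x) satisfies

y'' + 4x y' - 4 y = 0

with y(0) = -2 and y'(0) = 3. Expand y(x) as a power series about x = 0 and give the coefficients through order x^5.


Ansatz: y(x) = sum_{n>=0} a_n x^n, so y'(x) = sum_{n>=1} n a_n x^(n-1) and y''(x) = sum_{n>=2} n(n-1) a_n x^(n-2).
Substitute into P(x) y'' + Q(x) y' + R(x) y = 0 with P(x) = 1, Q(x) = 4x, R(x) = -4, and match powers of x.
Initial conditions: a_0 = -2, a_1 = 3.
Setting the coefficient of each power of x to zero and solving order by order (substituting the coefficients already found):
  x^0: 2 a_2 - 4 a_0 = 0  ->  2 a_2 = 4 a_0 = -8  ->  a_2 = -4
  x^1: 6 a_3 = 0  ->  a_3 = 0
  x^2: 12 a_4 + 4 a_2 = 0  ->  12 a_4 = -4 a_2 = 16  ->  a_4 = 4/3
  x^3: 20 a_5 + 8 a_3 = 0  ->  20 a_5 = -8 a_3 = 0  ->  a_5 = 0
Truncated series: y(x) = -2 + 3 x - 4 x^2 + (4/3) x^4 + O(x^6).

a_0 = -2; a_1 = 3; a_2 = -4; a_3 = 0; a_4 = 4/3; a_5 = 0


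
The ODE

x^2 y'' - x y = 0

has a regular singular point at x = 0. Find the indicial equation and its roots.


Divide by x^2 to reach normal form y'' + P_1(x) y' + P_2(x) y = 0 with P_1(x) = 0 and P_2(x) = -1/x.
x = 0 is a singular point because the y-coefficient -1/x has a pole at x = 0.
It is a regular singular point because x P_1(x) = p(x) = 0 and x^2 P_2(x) = q(x) = -x are polynomials, hence analytic at x = 0.
p(0) = 0,  q(0) = 0.
Indicial equation: r(r-1) + p(0) r + q(0) = 0, i.e. r^2 + (p(0) - 1) r + q(0) = 0, i.e. r^2 - 1 r = 0.
Discriminant: (-1)^2 - 4(0) = 1, so r = (1 ± 1)/2.
Solving: r_1 = 1, r_2 = 0.

indicial: r^2 - 1 r = 0; roots r_1 = 1, r_2 = 0


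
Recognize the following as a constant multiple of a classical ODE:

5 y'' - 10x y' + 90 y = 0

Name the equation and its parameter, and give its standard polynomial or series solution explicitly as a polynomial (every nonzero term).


All three coefficients share the factor 5; dividing through by 5 gives  y'' - 2x y' + 18 y = 0.
This matches the Hermite equation y'' - 2x y' + 2n y = 0 with 2n = 18, so n = 9; the polynomial solution is H_9(x).
With y = sum_k a_k x^k, matching x^k gives (k+2)(k+1) a_{k+2} = 2(k - n) a_k = 2(k - 9) a_k. The right side vanishes at k = 9, so the series with the parity of 9 terminates at degree 9.
Standard normalization: leading coefficient of H_n is 2^n, so a_9 = 2^9 = 512. Work downward with a_k = (k+1)(k+2) a_{k+2} / (2(k - n)):
  a_7 = (8)(9)(512) / (2(7 - 9)) = 36864/(-4) = -9216
  a_5 = (6)(7)(-9216) / (2(5 - 9)) = -387072/(-8) = 48384
  a_3 = (4)(5)(48384) / (2(3 - 9)) = 967680/(-12) = -80640
  a_1 = (2)(3)(-80640) / (2(1 - 9)) = -483840/(-16) = 30240
Hence H_9(x) = 512 x^9 - 9216 x^7 + 48384 x^5 - 80640 x^3 + 30240 x.

H_9(x); series = 512 x^9 - 9216 x^7 + 48384 x^5 - 80640 x^3 + 30240 x


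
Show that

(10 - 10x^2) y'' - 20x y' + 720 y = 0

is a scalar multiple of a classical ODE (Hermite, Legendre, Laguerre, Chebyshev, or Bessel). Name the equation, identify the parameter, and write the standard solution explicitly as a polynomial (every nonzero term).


All three coefficients share the factor 10; dividing through by 10 gives  (1 - x^2) y'' - 2x y' + 72 y = 0.
This matches the Legendre equation (1 - x^2) y'' - 2x y' + n(n+1) y = 0 (note the -2x y' term) with n(n+1) = 72, so n = 8; the polynomial solution is P_8(x).
With y = sum_k a_k x^k, matching x^k gives (k+2)(k+1) a_{k+2} = [k(k+1) - n(n+1)] a_k = (k - 8)(k + 9) a_k. The right side vanishes at k = 8, so the series with the parity of 8 terminates at degree 8.
Standard normalization (P_n(1) = 1): leading coefficient (2n)!/(2^n (n!)^2) = 20922789888000/(256*1625702400) = 6435/128, so a_8 = 6435/128. Work downward with a_k = (k+1)(k+2) a_{k+2} / ((k - 8)(k + 9)):
  a_6 = (7)(8)(6435/128) / ((6 - 8)(6 + 9)) = (45045/16)/(-30) = -3003/32
  a_4 = (5)(6)(-3003/32) / ((4 - 8)(4 + 9)) = (-45045/16)/(-52) = 3465/64
  a_2 = (3)(4)(3465/64) / ((2 - 8)(2 + 9)) = (10395/16)/(-66) = -315/32
  a_0 = (1)(2)(-315/32) / ((0 - 8)(0 + 9)) = (-315/16)/(-72) = 35/128
Hence P_8(x) = 6435 x^8/128 - 3003 x^6/32 + 3465 x^4/64 - 315 x^2/32 + 35/128.

P_8(x); series = 6435 x^8/128 - 3003 x^6/32 + 3465 x^4/64 - 315 x^2/32 + 35/128


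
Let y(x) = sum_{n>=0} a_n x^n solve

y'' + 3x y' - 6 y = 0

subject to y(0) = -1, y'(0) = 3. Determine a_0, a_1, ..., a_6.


Ansatz: y(x) = sum_{n>=0} a_n x^n, so y'(x) = sum_{n>=1} n a_n x^(n-1) and y''(x) = sum_{n>=2} n(n-1) a_n x^(n-2).
Substitute into P(x) y'' + Q(x) y' + R(x) y = 0 with P(x) = 1, Q(x) = 3x, R(x) = -6, and match powers of x.
Initial conditions: a_0 = -1, a_1 = 3.
Setting the coefficient of each power of x to zero and solving order by order (substituting the coefficients already found):
  x^0: 2 a_2 - 6 a_0 = 0  ->  2 a_2 = 6 a_0 = -6  ->  a_2 = -3
  x^1: 6 a_3 - 3 a_1 = 0  ->  6 a_3 = 3 a_1 = 9  ->  a_3 = 3/2
  x^2: 12 a_4 = 0  ->  a_4 = 0
  x^3: 20 a_5 + 3 a_3 = 0  ->  20 a_5 = -3 a_3 = -9/2  ->  a_5 = -9/40
  x^4: 30 a_6 + 6 a_4 = 0  ->  30 a_6 = -6 a_4 = 0  ->  a_6 = 0
Truncated series: y(x) = -1 + 3 x - 3 x^2 + (3/2) x^3 - (9/40) x^5 + O(x^7).

a_0 = -1; a_1 = 3; a_2 = -3; a_3 = 3/2; a_4 = 0; a_5 = -9/40; a_6 = 0


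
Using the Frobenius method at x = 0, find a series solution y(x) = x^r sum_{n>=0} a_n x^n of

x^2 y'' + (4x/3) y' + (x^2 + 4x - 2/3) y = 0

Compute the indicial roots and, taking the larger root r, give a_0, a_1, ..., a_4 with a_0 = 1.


Write in Frobenius form y'' + (p(x)/x) y' + (q(x)/x^2) y = 0:
  p(x) = 4/3,  q(x) = x^2 + 4x - 2/3.
Indicial equation: r(r-1) + (4/3) r + (-2/3) = 0 -> roots r_1 = 2/3, r_2 = -1.
Take r = r_1 = 2/3. Let y(x) = x^r sum_{n>=0} a_n x^n with a_0 = 1.
Substitute y = x^r sum a_n x^n and match x^{r+n}. The recurrence is
  D(n) a_n + 4 a_{n-1} + 1 a_{n-2} = 0,  where D(n) = (r+n)(r+n-1) + (4/3)(r+n) + (-2/3).
  a_n = [-4 a_{n-1} - 1 a_{n-2}] / D(n).
Since the indicial polynomial factors as (r - r_1)(r - r_2), D(n) = (r_1 + n - r_1)(r_1 + n - r_2) = n(n + 5/3).
Evaluating step by step (a_0 = 1):
  n = 1: D(1) = 1(1 + 5/3) = 8/3; numerator = -4(1) = -4; a_1 = (-4)/(8/3) = -3/2
  n = 2: D(2) = 2(2 + 5/3) = 22/3; numerator = -4(-3/2) - 1(1) = 5; a_2 = (5)/(22/3) = 15/22
  n = 3: D(3) = 3(3 + 5/3) = 14; numerator = -4(15/22) - 1(-3/2) = -27/22; a_3 = (-27/22)/(14) = -27/308
  n = 4: D(4) = 4(4 + 5/3) = 68/3; numerator = -4(-27/308) - 1(15/22) = -51/154; a_4 = (-51/154)/(68/3) = -9/616

r = 2/3; a_0 = 1; a_1 = -3/2; a_2 = 15/22; a_3 = -27/308; a_4 = -9/616


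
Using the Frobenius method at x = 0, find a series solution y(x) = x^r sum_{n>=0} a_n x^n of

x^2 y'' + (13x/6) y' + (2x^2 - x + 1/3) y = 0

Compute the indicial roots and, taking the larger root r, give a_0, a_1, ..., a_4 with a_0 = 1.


Write in Frobenius form y'' + (p(x)/x) y' + (q(x)/x^2) y = 0:
  p(x) = 13/6,  q(x) = 2x^2 - x + 1/3.
Indicial equation: r(r-1) + (13/6) r + (1/3) = 0 -> roots r_1 = -1/2, r_2 = -2/3.
Take r = r_1 = -1/2. Let y(x) = x^r sum_{n>=0} a_n x^n with a_0 = 1.
Substitute y = x^r sum a_n x^n and match x^{r+n}. The recurrence is
  D(n) a_n - 1 a_{n-1} + 2 a_{n-2} = 0,  where D(n) = (r+n)(r+n-1) + (13/6)(r+n) + (1/3).
  a_n = [1 a_{n-1} - 2 a_{n-2}] / D(n).
Since the indicial polynomial factors as (r - r_1)(r - r_2), D(n) = (r_1 + n - r_1)(r_1 + n - r_2) = n(n + 1/6).
Evaluating step by step (a_0 = 1):
  n = 1: D(1) = 1(1 + 1/6) = 7/6; numerator = 1(1) = 1; a_1 = (1)/(7/6) = 6/7
  n = 2: D(2) = 2(2 + 1/6) = 13/3; numerator = 1(6/7) - 2(1) = -8/7; a_2 = (-8/7)/(13/3) = -24/91
  n = 3: D(3) = 3(3 + 1/6) = 19/2; numerator = 1(-24/91) - 2(6/7) = -180/91; a_3 = (-180/91)/(19/2) = -360/1729
  n = 4: D(4) = 4(4 + 1/6) = 50/3; numerator = 1(-360/1729) - 2(-24/91) = 552/1729; a_4 = (552/1729)/(50/3) = 828/43225

r = -1/2; a_0 = 1; a_1 = 6/7; a_2 = -24/91; a_3 = -360/1729; a_4 = 828/43225


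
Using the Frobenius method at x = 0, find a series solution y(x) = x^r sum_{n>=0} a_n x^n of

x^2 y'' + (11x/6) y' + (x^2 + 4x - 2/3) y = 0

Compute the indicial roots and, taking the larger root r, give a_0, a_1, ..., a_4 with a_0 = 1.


Write in Frobenius form y'' + (p(x)/x) y' + (q(x)/x^2) y = 0:
  p(x) = 11/6,  q(x) = x^2 + 4x - 2/3.
Indicial equation: r(r-1) + (11/6) r + (-2/3) = 0 -> roots r_1 = 1/2, r_2 = -4/3.
Take r = r_1 = 1/2. Let y(x) = x^r sum_{n>=0} a_n x^n with a_0 = 1.
Substitute y = x^r sum a_n x^n and match x^{r+n}. The recurrence is
  D(n) a_n + 4 a_{n-1} + 1 a_{n-2} = 0,  where D(n) = (r+n)(r+n-1) + (11/6)(r+n) + (-2/3).
  a_n = [-4 a_{n-1} - 1 a_{n-2}] / D(n).
Since the indicial polynomial factors as (r - r_1)(r - r_2), D(n) = (r_1 + n - r_1)(r_1 + n - r_2) = n(n + 11/6).
Evaluating step by step (a_0 = 1):
  n = 1: D(1) = 1(1 + 11/6) = 17/6; numerator = -4(1) = -4; a_1 = (-4)/(17/6) = -24/17
  n = 2: D(2) = 2(2 + 11/6) = 23/3; numerator = -4(-24/17) - 1(1) = 79/17; a_2 = (79/17)/(23/3) = 237/391
  n = 3: D(3) = 3(3 + 11/6) = 29/2; numerator = -4(237/391) - 1(-24/17) = -396/391; a_3 = (-396/391)/(29/2) = -792/11339
  n = 4: D(4) = 4(4 + 11/6) = 70/3; numerator = -4(-792/11339) - 1(237/391) = -3705/11339; a_4 = (-3705/11339)/(70/3) = -2223/158746

r = 1/2; a_0 = 1; a_1 = -24/17; a_2 = 237/391; a_3 = -792/11339; a_4 = -2223/158746


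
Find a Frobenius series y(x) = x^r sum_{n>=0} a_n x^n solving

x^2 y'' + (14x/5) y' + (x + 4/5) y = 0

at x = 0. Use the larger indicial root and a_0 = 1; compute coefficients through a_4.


Write in Frobenius form y'' + (p(x)/x) y' + (q(x)/x^2) y = 0:
  p(x) = 14/5,  q(x) = x + 4/5.
Indicial equation: r(r-1) + (14/5) r + (4/5) = 0 -> roots r_1 = -4/5, r_2 = -1.
Take r = r_1 = -4/5. Let y(x) = x^r sum_{n>=0} a_n x^n with a_0 = 1.
Substitute y = x^r sum a_n x^n and match x^{r+n}. The recurrence is
  D(n) a_n + 1 a_{n-1} = 0,  where D(n) = (r+n)(r+n-1) + (14/5)(r+n) + (4/5).
  a_n = -1 / D(n) * a_{n-1}.
Since the indicial polynomial factors as (r - r_1)(r - r_2), D(n) = (r_1 + n - r_1)(r_1 + n - r_2) = n(n + 1/5).
Evaluating step by step (a_0 = 1):
  n = 1: D(1) = 1(1 + 1/5) = 6/5; numerator = -1(1) = -1; a_1 = (-1)/(6/5) = -5/6
  n = 2: D(2) = 2(2 + 1/5) = 22/5; numerator = -1(-5/6) = 5/6; a_2 = (5/6)/(22/5) = 25/132
  n = 3: D(3) = 3(3 + 1/5) = 48/5; numerator = -1(25/132) = -25/132; a_3 = (-25/132)/(48/5) = -125/6336
  n = 4: D(4) = 4(4 + 1/5) = 84/5; numerator = -1(-125/6336) = 125/6336; a_4 = (125/6336)/(84/5) = 625/532224

r = -4/5; a_0 = 1; a_1 = -5/6; a_2 = 25/132; a_3 = -125/6336; a_4 = 625/532224


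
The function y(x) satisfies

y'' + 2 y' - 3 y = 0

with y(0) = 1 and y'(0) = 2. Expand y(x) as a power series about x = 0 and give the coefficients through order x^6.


Ansatz: y(x) = sum_{n>=0} a_n x^n, so y'(x) = sum_{n>=1} n a_n x^(n-1) and y''(x) = sum_{n>=2} n(n-1) a_n x^(n-2).
Substitute into P(x) y'' + Q(x) y' + R(x) y = 0 with P(x) = 1, Q(x) = 2, R(x) = -3, and match powers of x.
Initial conditions: a_0 = 1, a_1 = 2.
Setting the coefficient of each power of x to zero and solving order by order (substituting the coefficients already found):
  x^0: 2 a_2 + 2 a_1 - 3 a_0 = 0  ->  2 a_2 = -2 a_1 + 3 a_0 = -1  ->  a_2 = -1/2
  x^1: 6 a_3 + 4 a_2 - 3 a_1 = 0  ->  6 a_3 = -4 a_2 + 3 a_1 = 8  ->  a_3 = 4/3
  x^2: 12 a_4 + 6 a_3 - 3 a_2 = 0  ->  12 a_4 = -6 a_3 + 3 a_2 = -19/2  ->  a_4 = -19/24
  x^3: 20 a_5 + 8 a_4 - 3 a_3 = 0  ->  20 a_5 = -8 a_4 + 3 a_3 = 31/3  ->  a_5 = 31/60
  x^4: 30 a_6 + 10 a_5 - 3 a_4 = 0  ->  30 a_6 = -10 a_5 + 3 a_4 = -181/24  ->  a_6 = -181/720
Truncated series: y(x) = 1 + 2 x - (1/2) x^2 + (4/3) x^3 - (19/24) x^4 + (31/60) x^5 - (181/720) x^6 + O(x^7).

a_0 = 1; a_1 = 2; a_2 = -1/2; a_3 = 4/3; a_4 = -19/24; a_5 = 31/60; a_6 = -181/720


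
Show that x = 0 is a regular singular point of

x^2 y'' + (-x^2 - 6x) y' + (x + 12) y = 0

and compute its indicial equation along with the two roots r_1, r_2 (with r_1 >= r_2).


Divide by x^2 to reach normal form y'' + P_1(x) y' + P_2(x) y = 0 with P_1(x) = -1 - 6/x and P_2(x) = 1/x + 12/x^2.
x = 0 is a singular point because the y'-coefficient -1 - 6/x has a pole at x = 0 and the y-coefficient 1/x + 12/x^2 has a pole at x = 0.
It is a regular singular point because x P_1(x) = p(x) = -x - 6 and x^2 P_2(x) = q(x) = x + 12 are polynomials, hence analytic at x = 0.
p(0) = -6,  q(0) = 12.
Indicial equation: r(r-1) + p(0) r + q(0) = 0, i.e. r^2 + (p(0) - 1) r + q(0) = 0, i.e. r^2 - 7 r + 12 = 0.
Discriminant: (-7)^2 - 4(12) = 1, so r = (7 ± 1)/2.
Solving: r_1 = 4, r_2 = 3.

indicial: r^2 - 7 r + 12 = 0; roots r_1 = 4, r_2 = 3


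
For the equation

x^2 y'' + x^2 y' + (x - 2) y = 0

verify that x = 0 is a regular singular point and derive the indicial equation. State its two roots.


Divide by x^2 to reach normal form y'' + P_1(x) y' + P_2(x) y = 0 with P_1(x) = 1 and P_2(x) = 1/x - 2/x^2.
x = 0 is a singular point because the y-coefficient 1/x - 2/x^2 has a pole at x = 0.
It is a regular singular point because x P_1(x) = p(x) = x and x^2 P_2(x) = q(x) = x - 2 are polynomials, hence analytic at x = 0.
p(0) = 0,  q(0) = -2.
Indicial equation: r(r-1) + p(0) r + q(0) = 0, i.e. r^2 + (p(0) - 1) r + q(0) = 0, i.e. r^2 - 1 r - 2 = 0.
Discriminant: (-1)^2 - 4(-2) = 9, so r = (1 ± 3)/2.
Solving: r_1 = 2, r_2 = -1.

indicial: r^2 - 1 r - 2 = 0; roots r_1 = 2, r_2 = -1


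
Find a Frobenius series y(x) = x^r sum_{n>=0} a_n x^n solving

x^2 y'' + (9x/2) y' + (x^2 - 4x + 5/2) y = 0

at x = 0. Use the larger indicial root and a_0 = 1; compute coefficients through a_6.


Write in Frobenius form y'' + (p(x)/x) y' + (q(x)/x^2) y = 0:
  p(x) = 9/2,  q(x) = x^2 - 4x + 5/2.
Indicial equation: r(r-1) + (9/2) r + (5/2) = 0 -> roots r_1 = -1, r_2 = -5/2.
Take r = r_1 = -1. Let y(x) = x^r sum_{n>=0} a_n x^n with a_0 = 1.
Substitute y = x^r sum a_n x^n and match x^{r+n}. The recurrence is
  D(n) a_n - 4 a_{n-1} + 1 a_{n-2} = 0,  where D(n) = (r+n)(r+n-1) + (9/2)(r+n) + (5/2).
  a_n = [4 a_{n-1} - 1 a_{n-2}] / D(n).
Since the indicial polynomial factors as (r - r_1)(r - r_2), D(n) = (r_1 + n - r_1)(r_1 + n - r_2) = n(n + 3/2).
Evaluating step by step (a_0 = 1):
  n = 1: D(1) = 1(1 + 3/2) = 5/2; numerator = 4(1) = 4; a_1 = (4)/(5/2) = 8/5
  n = 2: D(2) = 2(2 + 3/2) = 7; numerator = 4(8/5) - 1(1) = 27/5; a_2 = (27/5)/(7) = 27/35
  n = 3: D(3) = 3(3 + 3/2) = 27/2; numerator = 4(27/35) - 1(8/5) = 52/35; a_3 = (52/35)/(27/2) = 104/945
  n = 4: D(4) = 4(4 + 3/2) = 22; numerator = 4(104/945) - 1(27/35) = -313/945; a_4 = (-313/945)/(22) = -313/20790
  n = 5: D(5) = 5(5 + 3/2) = 65/2; numerator = 4(-313/20790) - 1(104/945) = -118/693; a_5 = (-118/693)/(65/2) = -236/45045
  n = 6: D(6) = 6(6 + 3/2) = 45; numerator = 4(-236/45045) - 1(-313/20790) = -29/4914; a_6 = (-29/4914)/(45) = -29/221130

r = -1; a_0 = 1; a_1 = 8/5; a_2 = 27/35; a_3 = 104/945; a_4 = -313/20790; a_5 = -236/45045; a_6 = -29/221130


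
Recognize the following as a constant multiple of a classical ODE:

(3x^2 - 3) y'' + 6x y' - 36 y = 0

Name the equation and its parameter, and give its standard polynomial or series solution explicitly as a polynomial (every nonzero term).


All three coefficients share the factor -3; dividing through by -3 gives  (1 - x^2) y'' - 2x y' + 12 y = 0.
This matches the Legendre equation (1 - x^2) y'' - 2x y' + n(n+1) y = 0 (note the -2x y' term) with n(n+1) = 12, so n = 3; the polynomial solution is P_3(x).
With y = sum_k a_k x^k, matching x^k gives (k+2)(k+1) a_{k+2} = [k(k+1) - n(n+1)] a_k = (k - 3)(k + 4) a_k. The right side vanishes at k = 3, so the series with the parity of 3 terminates at degree 3.
Standard normalization (P_n(1) = 1): leading coefficient (2n)!/(2^n (n!)^2) = 720/(8*36) = 5/2, so a_3 = 5/2. Work downward with a_k = (k+1)(k+2) a_{k+2} / ((k - 3)(k + 4)):
  a_1 = (2)(3)(5/2) / ((1 - 3)(1 + 4)) = 15/(-10) = -3/2
Hence P_3(x) = 5 x^3/2 - 3 x/2.

P_3(x); series = 5 x^3/2 - 3 x/2


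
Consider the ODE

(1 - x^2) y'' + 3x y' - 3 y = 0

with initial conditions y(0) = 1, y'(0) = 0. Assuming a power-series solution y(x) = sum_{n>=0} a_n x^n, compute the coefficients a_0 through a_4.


Ansatz: y(x) = sum_{n>=0} a_n x^n, so y'(x) = sum_{n>=1} n a_n x^(n-1) and y''(x) = sum_{n>=2} n(n-1) a_n x^(n-2).
Substitute into P(x) y'' + Q(x) y' + R(x) y = 0 with P(x) = 1 - x^2, Q(x) = 3x, R(x) = -3, and match powers of x.
Initial conditions: a_0 = 1, a_1 = 0.
Setting the coefficient of each power of x to zero and solving order by order (substituting the coefficients already found):
  x^0: 2 a_2 - 3 a_0 = 0  ->  2 a_2 = 3 a_0 = 3  ->  a_2 = 3/2
  x^1: 6 a_3 = 0  ->  a_3 = 0
  x^2: 12 a_4 + a_2 = 0  ->  12 a_4 = -a_2 = -3/2  ->  a_4 = -1/8
Truncated series: y(x) = 1 + (3/2) x^2 - (1/8) x^4 + O(x^5).

a_0 = 1; a_1 = 0; a_2 = 3/2; a_3 = 0; a_4 = -1/8


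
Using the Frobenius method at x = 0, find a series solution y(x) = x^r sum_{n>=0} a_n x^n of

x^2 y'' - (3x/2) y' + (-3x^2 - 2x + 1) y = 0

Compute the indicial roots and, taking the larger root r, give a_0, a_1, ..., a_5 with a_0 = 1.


Write in Frobenius form y'' + (p(x)/x) y' + (q(x)/x^2) y = 0:
  p(x) = -3/2,  q(x) = -3x^2 - 2x + 1.
Indicial equation: r(r-1) + (-3/2) r + (1) = 0 -> roots r_1 = 2, r_2 = 1/2.
Take r = r_1 = 2. Let y(x) = x^r sum_{n>=0} a_n x^n with a_0 = 1.
Substitute y = x^r sum a_n x^n and match x^{r+n}. The recurrence is
  D(n) a_n - 2 a_{n-1} - 3 a_{n-2} = 0,  where D(n) = (r+n)(r+n-1) + (-3/2)(r+n) + (1).
  a_n = [2 a_{n-1} + 3 a_{n-2}] / D(n).
Since the indicial polynomial factors as (r - r_1)(r - r_2), D(n) = (r_1 + n - r_1)(r_1 + n - r_2) = n(n + 3/2).
Evaluating step by step (a_0 = 1):
  n = 1: D(1) = 1(1 + 3/2) = 5/2; numerator = 2(1) = 2; a_1 = (2)/(5/2) = 4/5
  n = 2: D(2) = 2(2 + 3/2) = 7; numerator = 2(4/5) + 3(1) = 23/5; a_2 = (23/5)/(7) = 23/35
  n = 3: D(3) = 3(3 + 3/2) = 27/2; numerator = 2(23/35) + 3(4/5) = 26/7; a_3 = (26/7)/(27/2) = 52/189
  n = 4: D(4) = 4(4 + 3/2) = 22; numerator = 2(52/189) + 3(23/35) = 2383/945; a_4 = (2383/945)/(22) = 2383/20790
  n = 5: D(5) = 5(5 + 3/2) = 65/2; numerator = 2(2383/20790) + 3(52/189) = 10963/10395; a_5 = (10963/10395)/(65/2) = 21926/675675

r = 2; a_0 = 1; a_1 = 4/5; a_2 = 23/35; a_3 = 52/189; a_4 = 2383/20790; a_5 = 21926/675675


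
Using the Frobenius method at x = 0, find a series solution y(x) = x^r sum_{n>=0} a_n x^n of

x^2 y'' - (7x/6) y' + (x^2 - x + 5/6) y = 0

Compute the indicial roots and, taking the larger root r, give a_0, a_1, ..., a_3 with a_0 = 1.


Write in Frobenius form y'' + (p(x)/x) y' + (q(x)/x^2) y = 0:
  p(x) = -7/6,  q(x) = x^2 - x + 5/6.
Indicial equation: r(r-1) + (-7/6) r + (5/6) = 0 -> roots r_1 = 5/3, r_2 = 1/2.
Take r = r_1 = 5/3. Let y(x) = x^r sum_{n>=0} a_n x^n with a_0 = 1.
Substitute y = x^r sum a_n x^n and match x^{r+n}. The recurrence is
  D(n) a_n - 1 a_{n-1} + 1 a_{n-2} = 0,  where D(n) = (r+n)(r+n-1) + (-7/6)(r+n) + (5/6).
  a_n = [1 a_{n-1} - 1 a_{n-2}] / D(n).
Since the indicial polynomial factors as (r - r_1)(r - r_2), D(n) = (r_1 + n - r_1)(r_1 + n - r_2) = n(n + 7/6).
Evaluating step by step (a_0 = 1):
  n = 1: D(1) = 1(1 + 7/6) = 13/6; numerator = 1(1) = 1; a_1 = (1)/(13/6) = 6/13
  n = 2: D(2) = 2(2 + 7/6) = 19/3; numerator = 1(6/13) - 1(1) = -7/13; a_2 = (-7/13)/(19/3) = -21/247
  n = 3: D(3) = 3(3 + 7/6) = 25/2; numerator = 1(-21/247) - 1(6/13) = -135/247; a_3 = (-135/247)/(25/2) = -54/1235

r = 5/3; a_0 = 1; a_1 = 6/13; a_2 = -21/247; a_3 = -54/1235
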